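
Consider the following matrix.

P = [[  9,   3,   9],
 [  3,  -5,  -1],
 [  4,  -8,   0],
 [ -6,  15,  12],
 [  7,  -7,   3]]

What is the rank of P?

3

Row reduce to echelon form.
R2 ← R2 − (1/3)·R1: [0, -6, -4]
R3 ← R3 − (4/9)·R1: [0, -28/3, -4]
R4 ← R4 + (2/3)·R1: [0, 17, 18]
R5 ← R5 − (7/9)·R1: [0, -28/3, -4]
R3 ← R3 − (14/9)·R2: [0, 0, 20/9]
R4 ← R4 + (17/6)·R2: [0, 0, 20/3]
R5 ← R5 − (14/9)·R2: [0, 0, 20/9]
R4 ← R4 − (3)·R3: [0, 0, 0]
R5 ← R5 − R3: [0, 0, 0]
Echelon form has 3 nonzero rows, so rank(P) = 3.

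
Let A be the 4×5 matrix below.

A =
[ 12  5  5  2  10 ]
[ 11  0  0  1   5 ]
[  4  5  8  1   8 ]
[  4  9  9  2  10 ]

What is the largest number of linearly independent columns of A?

Row reduce to echelon form.
R2 ← R2 − (11/12)·R1: [0, -55/12, -55/12, -5/6, -25/6]
R3 ← R3 − (1/3)·R1: [0, 10/3, 19/3, 1/3, 14/3]
R4 ← R4 − (1/3)·R1: [0, 22/3, 22/3, 4/3, 20/3]
R3 ← R3 + (8/11)·R2: [0, 0, 3, -3/11, 18/11]
R4 ← R4 + (8/5)·R2: [0, 0, 0, 0, 0]
Echelon form has 3 nonzero rows, so rank(A) = 3.
The rank gives the maximum number of linearly independent columns: 3.

3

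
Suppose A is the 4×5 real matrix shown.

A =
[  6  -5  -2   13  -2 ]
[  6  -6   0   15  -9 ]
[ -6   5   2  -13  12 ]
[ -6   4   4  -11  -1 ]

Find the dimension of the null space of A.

Row reduce to echelon form.
R2 ← R2 − R1: [0, -1, 2, 2, -7]
R3 ← R3 + R1: [0, 0, 0, 0, 10]
R4 ← R4 + R1: [0, -1, 2, 2, -3]
R4 ← R4 − R2: [0, 0, 0, 0, 4]
R4 ← R4 − (2/5)·R3: [0, 0, 0, 0, 0]
3 nonzero rows, so rank(A) = 3.
A has 5 columns; by rank–nullity, nullity = 5 − 3 = 2.

2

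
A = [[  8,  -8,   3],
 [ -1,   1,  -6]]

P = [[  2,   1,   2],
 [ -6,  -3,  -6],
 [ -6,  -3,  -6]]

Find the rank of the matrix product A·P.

1

First compute AP:
[[ 46,  23,  46],
 [ 28,  14,  28]]
Now row reduce the product.
R2 ← R2 − (14/23)·R1: [0, 0, 0]
1 nonzero row, so rank(AP) = 1.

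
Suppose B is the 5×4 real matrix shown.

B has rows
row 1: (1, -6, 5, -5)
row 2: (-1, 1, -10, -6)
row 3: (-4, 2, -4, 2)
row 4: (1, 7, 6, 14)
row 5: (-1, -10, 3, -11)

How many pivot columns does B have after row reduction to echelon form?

Row reduce to echelon form.
R2 ← R2 + R1: [0, -5, -5, -11]
R3 ← R3 + (4)·R1: [0, -22, 16, -18]
R4 ← R4 − R1: [0, 13, 1, 19]
R5 ← R5 + R1: [0, -16, 8, -16]
R3 ← R3 − (22/5)·R2: [0, 0, 38, 152/5]
R4 ← R4 + (13/5)·R2: [0, 0, -12, -48/5]
R5 ← R5 − (16/5)·R2: [0, 0, 24, 96/5]
R4 ← R4 + (6/19)·R3: [0, 0, 0, 0]
R5 ← R5 − (12/19)·R3: [0, 0, 0, 0]
Echelon form has 3 nonzero rows, so rank(B) = 3.
Each nonzero row contributes one pivot column: 3 pivot columns.

3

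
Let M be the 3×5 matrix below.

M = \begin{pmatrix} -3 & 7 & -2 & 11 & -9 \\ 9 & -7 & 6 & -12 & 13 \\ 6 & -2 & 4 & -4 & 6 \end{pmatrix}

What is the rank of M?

Row reduce to echelon form.
R2 ← R2 + (3)·R1: [0, 14, 0, 21, -14]
R3 ← R3 + (2)·R1: [0, 12, 0, 18, -12]
R3 ← R3 − (6/7)·R2: [0, 0, 0, 0, 0]
Echelon form has 2 nonzero rows, so rank(M) = 2.

2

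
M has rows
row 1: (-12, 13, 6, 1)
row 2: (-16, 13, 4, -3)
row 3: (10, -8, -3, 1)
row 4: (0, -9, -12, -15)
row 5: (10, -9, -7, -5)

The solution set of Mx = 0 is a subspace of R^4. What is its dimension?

1

Row reduce to echelon form.
R2 ← R2 − (4/3)·R1: [0, -13/3, -4, -13/3]
R3 ← R3 + (5/6)·R1: [0, 17/6, 2, 11/6]
R5 ← R5 + (5/6)·R1: [0, 11/6, -2, -25/6]
R3 ← R3 + (17/26)·R2: [0, 0, -8/13, -1]
R4 ← R4 − (27/13)·R2: [0, 0, -48/13, -6]
R5 ← R5 + (11/26)·R2: [0, 0, -48/13, -6]
R4 ← R4 − (6)·R3: [0, 0, 0, 0]
R5 ← R5 − (6)·R3: [0, 0, 0, 0]
3 nonzero rows, so rank(M) = 3.
M has 4 columns; by rank–nullity, nullity = 4 − 3 = 1.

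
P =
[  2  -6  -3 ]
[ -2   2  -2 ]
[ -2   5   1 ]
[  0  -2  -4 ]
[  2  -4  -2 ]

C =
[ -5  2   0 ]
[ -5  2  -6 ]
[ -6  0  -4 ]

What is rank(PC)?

3

First compute PC:
[[ 38,  -8,  48],
 [ 12,   0,  -4],
 [-21,   6, -34],
 [ 34,  -4,  28],
 [ 22,  -4,  32]]
Now row reduce the product.
R2 ← R2 − (6/19)·R1: [0, 48/19, -364/19]
R3 ← R3 + (21/38)·R1: [0, 30/19, -142/19]
R4 ← R4 − (17/19)·R1: [0, 60/19, -284/19]
R5 ← R5 − (11/19)·R1: [0, 12/19, 80/19]
R3 ← R3 − (5/8)·R2: [0, 0, 9/2]
R4 ← R4 − (5/4)·R2: [0, 0, 9]
R5 ← R5 − (1/4)·R2: [0, 0, 9]
R4 ← R4 − (2)·R3: [0, 0, 0]
R5 ← R5 − (2)·R3: [0, 0, 0]
3 nonzero rows, so rank(PC) = 3.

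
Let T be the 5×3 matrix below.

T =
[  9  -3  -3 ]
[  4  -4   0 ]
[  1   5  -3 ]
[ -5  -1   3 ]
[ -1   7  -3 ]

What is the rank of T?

Row reduce to echelon form.
R2 ← R2 − (4/9)·R1: [0, -8/3, 4/3]
R3 ← R3 − (1/9)·R1: [0, 16/3, -8/3]
R4 ← R4 + (5/9)·R1: [0, -8/3, 4/3]
R5 ← R5 + (1/9)·R1: [0, 20/3, -10/3]
R3 ← R3 + (2)·R2: [0, 0, 0]
R4 ← R4 − R2: [0, 0, 0]
R5 ← R5 + (5/2)·R2: [0, 0, 0]
Echelon form has 2 nonzero rows, so rank(T) = 2.

2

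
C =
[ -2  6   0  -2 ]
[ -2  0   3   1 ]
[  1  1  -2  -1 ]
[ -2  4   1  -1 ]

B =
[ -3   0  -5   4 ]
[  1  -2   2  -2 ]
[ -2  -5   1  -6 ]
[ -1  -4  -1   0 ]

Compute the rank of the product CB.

First compute CB:
[[ 14,  -4,  24, -20],
 [ -1, -19,  12, -26],
 [  3,  12,  -4,  14],
 [  9,  -9,  20, -22]]
Now row reduce the product.
R2 ← R2 + (1/14)·R1: [0, -135/7, 96/7, -192/7]
R3 ← R3 − (3/14)·R1: [0, 90/7, -64/7, 128/7]
R4 ← R4 − (9/14)·R1: [0, -45/7, 32/7, -64/7]
R3 ← R3 + (2/3)·R2: [0, 0, 0, 0]
R4 ← R4 − (1/3)·R2: [0, 0, 0, 0]
2 nonzero rows, so rank(CB) = 2.

2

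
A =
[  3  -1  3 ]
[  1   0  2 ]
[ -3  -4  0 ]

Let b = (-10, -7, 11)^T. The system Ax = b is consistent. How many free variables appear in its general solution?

0

Row reduce the augmented matrix [A | b].
R2 ← R2 − (1/3)·R1: [0, 1/3, 1, -11/3]
R3 ← R3 + R1: [0, -5, 3, 1]
R3 ← R3 + (15)·R2: [0, 0, 18, -54]
The echelon form has 3 nonzero rows, and every pivot lies in the first 3 columns, so rank(A) = rank([A|b]) = 3.
The system is consistent.
Free variables = (unknowns) − (rank) = 3 − 3 = 0.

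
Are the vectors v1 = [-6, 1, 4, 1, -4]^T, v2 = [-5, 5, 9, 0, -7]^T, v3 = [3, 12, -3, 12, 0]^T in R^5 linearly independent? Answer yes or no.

yes

Form the matrix with these vectors as rows and row reduce.
R2 ← R2 − (5/6)·R1: [0, 25/6, 17/3, -5/6, -11/3]
R3 ← R3 + (1/2)·R1: [0, 25/2, -1, 25/2, -2]
R3 ← R3 − (3)·R2: [0, 0, -18, 15, 9]
3 nonzero rows, so the 3 vectors span a space of dimension 3.
Since 3 = 3, the vectors are linearly independent.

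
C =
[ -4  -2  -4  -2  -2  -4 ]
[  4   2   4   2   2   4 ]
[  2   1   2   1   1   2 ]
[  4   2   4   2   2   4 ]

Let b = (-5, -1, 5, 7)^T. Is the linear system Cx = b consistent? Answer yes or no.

no

Row reduce the augmented matrix [C | b].
R2 ← R2 + R1: [0, 0, 0, 0, 0, 0, -6]
R3 ← R3 + (1/2)·R1: [0, 0, 0, 0, 0, 0, 5/2]
R4 ← R4 + R1: [0, 0, 0, 0, 0, 0, 2]
R3 ← R3 + (5/12)·R2: [0, 0, 0, 0, 0, 0, 0]
R4 ← R4 + (1/3)·R2: [0, 0, 0, 0, 0, 0, 0]
The echelon form has 2 nonzero rows; the last pivot sits in the augmented column, so rank(C) = 1 but rank([C|b]) = 2.
Since the ranks differ, the system is inconsistent.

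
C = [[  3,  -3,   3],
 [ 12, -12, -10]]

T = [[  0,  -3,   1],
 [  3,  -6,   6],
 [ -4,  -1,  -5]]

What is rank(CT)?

2

First compute CT:
[[-21,   6, -30],
 [  4,  46, -10]]
Now row reduce the product.
R2 ← R2 + (4/21)·R1: [0, 330/7, -110/7]
2 nonzero rows, so rank(CT) = 2.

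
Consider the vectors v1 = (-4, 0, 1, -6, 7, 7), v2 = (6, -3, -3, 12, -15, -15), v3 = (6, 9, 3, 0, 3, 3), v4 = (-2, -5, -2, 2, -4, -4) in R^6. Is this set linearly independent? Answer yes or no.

Form the matrix with these vectors as rows and row reduce.
R2 ← R2 + (3/2)·R1: [0, -3, -3/2, 3, -9/2, -9/2]
R3 ← R3 + (3/2)·R1: [0, 9, 9/2, -9, 27/2, 27/2]
R4 ← R4 − (1/2)·R1: [0, -5, -5/2, 5, -15/2, -15/2]
R3 ← R3 + (3)·R2: [0, 0, 0, 0, 0, 0]
R4 ← R4 − (5/3)·R2: [0, 0, 0, 0, 0, 0]
2 nonzero rows, so the 4 vectors span a space of dimension 2.
Since 2 < 4, the vectors are linearly dependent.

no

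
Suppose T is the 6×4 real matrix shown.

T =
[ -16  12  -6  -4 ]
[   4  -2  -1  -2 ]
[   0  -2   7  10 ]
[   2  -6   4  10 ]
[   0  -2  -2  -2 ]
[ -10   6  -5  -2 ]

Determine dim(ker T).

0

Row reduce to echelon form.
R2 ← R2 + (1/4)·R1: [0, 1, -5/2, -3]
R4 ← R4 + (1/8)·R1: [0, -9/2, 13/4, 19/2]
R6 ← R6 − (5/8)·R1: [0, -3/2, -5/4, 1/2]
R3 ← R3 + (2)·R2: [0, 0, 2, 4]
R4 ← R4 + (9/2)·R2: [0, 0, -8, -4]
R5 ← R5 + (2)·R2: [0, 0, -7, -8]
R6 ← R6 + (3/2)·R2: [0, 0, -5, -4]
R4 ← R4 + (4)·R3: [0, 0, 0, 12]
R5 ← R5 + (7/2)·R3: [0, 0, 0, 6]
R6 ← R6 + (5/2)·R3: [0, 0, 0, 6]
R5 ← R5 − (1/2)·R4: [0, 0, 0, 0]
R6 ← R6 − (1/2)·R4: [0, 0, 0, 0]
4 nonzero rows, so rank(T) = 4.
T has 4 columns; by rank–nullity, nullity = 4 − 4 = 0.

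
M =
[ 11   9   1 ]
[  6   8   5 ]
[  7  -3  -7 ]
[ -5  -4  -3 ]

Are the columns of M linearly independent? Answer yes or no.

yes

Row reduce M to echelon form.
R2 ← R2 − (6/11)·R1: [0, 34/11, 49/11]
R3 ← R3 − (7/11)·R1: [0, -96/11, -84/11]
R4 ← R4 + (5/11)·R1: [0, 1/11, -28/11]
R3 ← R3 + (48/17)·R2: [0, 0, 84/17]
R4 ← R4 − (1/34)·R2: [0, 0, -91/34]
R4 ← R4 + (13/24)·R3: [0, 0, 0]
3 pivots among 3 columns.
Every column is a pivot column, so the columns are linearly independent.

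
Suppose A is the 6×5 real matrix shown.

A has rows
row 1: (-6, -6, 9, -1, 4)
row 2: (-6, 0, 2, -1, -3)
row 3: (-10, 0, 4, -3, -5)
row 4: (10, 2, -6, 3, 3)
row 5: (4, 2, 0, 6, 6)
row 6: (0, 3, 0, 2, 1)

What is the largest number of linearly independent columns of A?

Row reduce to echelon form.
R2 ← R2 − R1: [0, 6, -7, 0, -7]
R3 ← R3 − (5/3)·R1: [0, 10, -11, -4/3, -35/3]
R4 ← R4 + (5/3)·R1: [0, -8, 9, 4/3, 29/3]
R5 ← R5 + (2/3)·R1: [0, -2, 6, 16/3, 26/3]
R3 ← R3 − (5/3)·R2: [0, 0, 2/3, -4/3, 0]
R4 ← R4 + (4/3)·R2: [0, 0, -1/3, 4/3, 1/3]
R5 ← R5 + (1/3)·R2: [0, 0, 11/3, 16/3, 19/3]
R6 ← R6 − (1/2)·R2: [0, 0, 7/2, 2, 9/2]
R4 ← R4 + (1/2)·R3: [0, 0, 0, 2/3, 1/3]
R5 ← R5 − (11/2)·R3: [0, 0, 0, 38/3, 19/3]
R6 ← R6 − (21/4)·R3: [0, 0, 0, 9, 9/2]
R5 ← R5 − (19)·R4: [0, 0, 0, 0, 0]
R6 ← R6 − (27/2)·R4: [0, 0, 0, 0, 0]
Echelon form has 4 nonzero rows, so rank(A) = 4.
The rank gives the maximum number of linearly independent columns: 4.

4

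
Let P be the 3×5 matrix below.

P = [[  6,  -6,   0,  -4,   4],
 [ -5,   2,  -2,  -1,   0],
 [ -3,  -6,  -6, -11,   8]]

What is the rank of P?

Row reduce to echelon form.
R2 ← R2 + (5/6)·R1: [0, -3, -2, -13/3, 10/3]
R3 ← R3 + (1/2)·R1: [0, -9, -6, -13, 10]
R3 ← R3 − (3)·R2: [0, 0, 0, 0, 0]
Echelon form has 2 nonzero rows, so rank(P) = 2.

2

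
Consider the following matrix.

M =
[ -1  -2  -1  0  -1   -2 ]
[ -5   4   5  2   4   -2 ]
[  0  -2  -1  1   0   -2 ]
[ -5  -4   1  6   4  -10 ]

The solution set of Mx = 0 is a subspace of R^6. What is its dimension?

3

Row reduce to echelon form.
R2 ← R2 − (5)·R1: [0, 14, 10, 2, 9, 8]
R4 ← R4 − (5)·R1: [0, 6, 6, 6, 9, 0]
R3 ← R3 + (1/7)·R2: [0, 0, 3/7, 9/7, 9/7, -6/7]
R4 ← R4 − (3/7)·R2: [0, 0, 12/7, 36/7, 36/7, -24/7]
R4 ← R4 − (4)·R3: [0, 0, 0, 0, 0, 0]
3 nonzero rows, so rank(M) = 3.
M has 6 columns; by rank–nullity, nullity = 6 − 3 = 3.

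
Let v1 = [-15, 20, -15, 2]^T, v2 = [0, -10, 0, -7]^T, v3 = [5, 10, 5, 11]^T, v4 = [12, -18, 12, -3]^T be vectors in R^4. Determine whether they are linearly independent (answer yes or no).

no

Form the matrix with these vectors as rows and row reduce.
R3 ← R3 + (1/3)·R1: [0, 50/3, 0, 35/3]
R4 ← R4 + (4/5)·R1: [0, -2, 0, -7/5]
R3 ← R3 + (5/3)·R2: [0, 0, 0, 0]
R4 ← R4 − (1/5)·R2: [0, 0, 0, 0]
2 nonzero rows, so the 4 vectors span a space of dimension 2.
Since 2 < 4, the vectors are linearly dependent.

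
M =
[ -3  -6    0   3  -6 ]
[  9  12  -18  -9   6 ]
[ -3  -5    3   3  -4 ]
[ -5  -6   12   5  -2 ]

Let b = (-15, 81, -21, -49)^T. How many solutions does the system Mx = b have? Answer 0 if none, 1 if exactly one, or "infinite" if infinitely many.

infinite

Row reduce the augmented matrix [M | b].
R2 ← R2 + (3)·R1: [0, -6, -18, 0, -12, 36]
R3 ← R3 − R1: [0, 1, 3, 0, 2, -6]
R4 ← R4 − (5/3)·R1: [0, 4, 12, 0, 8, -24]
R3 ← R3 + (1/6)·R2: [0, 0, 0, 0, 0, 0]
R4 ← R4 + (2/3)·R2: [0, 0, 0, 0, 0, 0]
The echelon form has 2 nonzero rows, and every pivot lies in the first 5 columns, so rank(M) = rank([M|b]) = 2.
The system is consistent.
rank = 2 < 5 unknowns, so there are infinitely many solutions.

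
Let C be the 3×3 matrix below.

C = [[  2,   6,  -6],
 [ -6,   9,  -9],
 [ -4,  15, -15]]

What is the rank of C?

Row reduce to echelon form.
R2 ← R2 + (3)·R1: [0, 27, -27]
R3 ← R3 + (2)·R1: [0, 27, -27]
R3 ← R3 − R2: [0, 0, 0]
Echelon form has 2 nonzero rows, so rank(C) = 2.

2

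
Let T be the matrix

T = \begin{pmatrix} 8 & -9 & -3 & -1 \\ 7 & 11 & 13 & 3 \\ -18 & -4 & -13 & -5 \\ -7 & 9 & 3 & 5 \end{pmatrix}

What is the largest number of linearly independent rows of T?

3

Row reduce to echelon form.
R2 ← R2 − (7/8)·R1: [0, 151/8, 125/8, 31/8]
R3 ← R3 + (9/4)·R1: [0, -97/4, -79/4, -29/4]
R4 ← R4 + (7/8)·R1: [0, 9/8, 3/8, 33/8]
R3 ← R3 + (194/151)·R2: [0, 0, 49/151, -343/151]
R4 ← R4 − (9/151)·R2: [0, 0, -84/151, 588/151]
R4 ← R4 + (12/7)·R3: [0, 0, 0, 0]
Echelon form has 3 nonzero rows, so rank(T) = 3.
The rank gives the maximum number of linearly independent rows: 3.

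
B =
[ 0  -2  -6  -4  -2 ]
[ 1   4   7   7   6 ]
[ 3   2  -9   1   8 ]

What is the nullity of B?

Row reduce to echelon form.
Swap R1 ↔ R2
R3 ← R3 − (3)·R1: [0, -10, -30, -20, -10]
R3 ← R3 − (5)·R2: [0, 0, 0, 0, 0]
2 nonzero rows, so rank(B) = 2.
B has 5 columns; by rank–nullity, nullity = 5 − 2 = 3.

3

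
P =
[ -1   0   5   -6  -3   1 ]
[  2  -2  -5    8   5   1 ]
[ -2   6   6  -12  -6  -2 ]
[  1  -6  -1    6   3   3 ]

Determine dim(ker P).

Row reduce to echelon form.
R2 ← R2 + (2)·R1: [0, -2, 5, -4, -1, 3]
R3 ← R3 − (2)·R1: [0, 6, -4, 0, 0, -4]
R4 ← R4 + R1: [0, -6, 4, 0, 0, 4]
R3 ← R3 + (3)·R2: [0, 0, 11, -12, -3, 5]
R4 ← R4 − (3)·R2: [0, 0, -11, 12, 3, -5]
R4 ← R4 + R3: [0, 0, 0, 0, 0, 0]
3 nonzero rows, so rank(P) = 3.
P has 6 columns; by rank–nullity, nullity = 6 − 3 = 3.

3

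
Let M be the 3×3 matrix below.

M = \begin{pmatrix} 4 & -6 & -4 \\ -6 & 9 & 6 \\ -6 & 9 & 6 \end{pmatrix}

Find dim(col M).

Row reduce to echelon form.
R2 ← R2 + (3/2)·R1: [0, 0, 0]
R3 ← R3 + (3/2)·R1: [0, 0, 0]
Echelon form has 1 nonzero row, so rank(M) = 1.
The column space has dimension equal to the rank: 1.

1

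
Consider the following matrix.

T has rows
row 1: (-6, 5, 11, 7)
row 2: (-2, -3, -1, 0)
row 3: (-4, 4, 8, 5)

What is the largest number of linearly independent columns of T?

Row reduce to echelon form.
R2 ← R2 − (1/3)·R1: [0, -14/3, -14/3, -7/3]
R3 ← R3 − (2/3)·R1: [0, 2/3, 2/3, 1/3]
R3 ← R3 + (1/7)·R2: [0, 0, 0, 0]
Echelon form has 2 nonzero rows, so rank(T) = 2.
The rank gives the maximum number of linearly independent columns: 2.

2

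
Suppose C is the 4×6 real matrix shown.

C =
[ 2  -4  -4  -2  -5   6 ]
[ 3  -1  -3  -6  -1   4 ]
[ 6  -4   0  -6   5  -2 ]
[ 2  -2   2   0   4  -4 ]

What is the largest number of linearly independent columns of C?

Row reduce to echelon form.
R2 ← R2 − (3/2)·R1: [0, 5, 3, -3, 13/2, -5]
R3 ← R3 − (3)·R1: [0, 8, 12, 0, 20, -20]
R4 ← R4 − R1: [0, 2, 6, 2, 9, -10]
R3 ← R3 − (8/5)·R2: [0, 0, 36/5, 24/5, 48/5, -12]
R4 ← R4 − (2/5)·R2: [0, 0, 24/5, 16/5, 32/5, -8]
R4 ← R4 − (2/3)·R3: [0, 0, 0, 0, 0, 0]
Echelon form has 3 nonzero rows, so rank(C) = 3.
The rank gives the maximum number of linearly independent columns: 3.

3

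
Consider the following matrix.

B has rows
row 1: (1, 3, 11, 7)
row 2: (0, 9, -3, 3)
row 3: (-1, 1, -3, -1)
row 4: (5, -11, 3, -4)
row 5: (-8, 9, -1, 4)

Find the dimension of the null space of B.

1

Row reduce to echelon form.
R3 ← R3 + R1: [0, 4, 8, 6]
R4 ← R4 − (5)·R1: [0, -26, -52, -39]
R5 ← R5 + (8)·R1: [0, 33, 87, 60]
R3 ← R3 − (4/9)·R2: [0, 0, 28/3, 14/3]
R4 ← R4 + (26/9)·R2: [0, 0, -182/3, -91/3]
R5 ← R5 − (11/3)·R2: [0, 0, 98, 49]
R4 ← R4 + (13/2)·R3: [0, 0, 0, 0]
R5 ← R5 − (21/2)·R3: [0, 0, 0, 0]
3 nonzero rows, so rank(B) = 3.
B has 4 columns; by rank–nullity, nullity = 4 − 3 = 1.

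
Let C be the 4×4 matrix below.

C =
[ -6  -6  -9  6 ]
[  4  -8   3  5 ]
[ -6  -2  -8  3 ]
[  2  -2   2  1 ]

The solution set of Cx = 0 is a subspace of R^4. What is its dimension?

Row reduce to echelon form.
R2 ← R2 + (2/3)·R1: [0, -12, -3, 9]
R3 ← R3 − R1: [0, 4, 1, -3]
R4 ← R4 + (1/3)·R1: [0, -4, -1, 3]
R3 ← R3 + (1/3)·R2: [0, 0, 0, 0]
R4 ← R4 − (1/3)·R2: [0, 0, 0, 0]
2 nonzero rows, so rank(C) = 2.
C has 4 columns; by rank–nullity, nullity = 4 − 2 = 2.

2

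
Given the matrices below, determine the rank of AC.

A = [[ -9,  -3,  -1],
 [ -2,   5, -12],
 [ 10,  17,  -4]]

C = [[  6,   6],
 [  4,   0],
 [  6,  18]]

First compute AC:
[[-72, -72],
 [-64, -228],
 [104, -12]]
Now row reduce the product.
R2 ← R2 − (8/9)·R1: [0, -164]
R3 ← R3 + (13/9)·R1: [0, -116]
R3 ← R3 − (29/41)·R2: [0, 0]
2 nonzero rows, so rank(AC) = 2.

2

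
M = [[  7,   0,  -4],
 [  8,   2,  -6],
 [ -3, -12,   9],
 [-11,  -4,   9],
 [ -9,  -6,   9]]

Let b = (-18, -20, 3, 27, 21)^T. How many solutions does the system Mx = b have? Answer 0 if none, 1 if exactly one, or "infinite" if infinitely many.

1

Row reduce the augmented matrix [M | b].
R2 ← R2 − (8/7)·R1: [0, 2, -10/7, 4/7]
R3 ← R3 + (3/7)·R1: [0, -12, 51/7, -33/7]
R4 ← R4 + (11/7)·R1: [0, -4, 19/7, -9/7]
R5 ← R5 + (9/7)·R1: [0, -6, 27/7, -15/7]
R3 ← R3 + (6)·R2: [0, 0, -9/7, -9/7]
R4 ← R4 + (2)·R2: [0, 0, -1/7, -1/7]
R5 ← R5 + (3)·R2: [0, 0, -3/7, -3/7]
R4 ← R4 − (1/9)·R3: [0, 0, 0, 0]
R5 ← R5 − (1/3)·R3: [0, 0, 0, 0]
The echelon form has 3 nonzero rows, and every pivot lies in the first 3 columns, so rank(M) = rank([M|b]) = 3.
The system is consistent.
rank = 3 = number of unknowns, so the solution is unique.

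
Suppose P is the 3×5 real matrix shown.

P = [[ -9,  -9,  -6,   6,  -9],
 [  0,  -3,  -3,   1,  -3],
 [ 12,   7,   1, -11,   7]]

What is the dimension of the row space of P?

3

Row reduce to echelon form.
R3 ← R3 + (4/3)·R1: [0, -5, -7, -3, -5]
R3 ← R3 − (5/3)·R2: [0, 0, -2, -14/3, 0]
Echelon form has 3 nonzero rows, so rank(P) = 3.
The row space has dimension equal to the rank: 3.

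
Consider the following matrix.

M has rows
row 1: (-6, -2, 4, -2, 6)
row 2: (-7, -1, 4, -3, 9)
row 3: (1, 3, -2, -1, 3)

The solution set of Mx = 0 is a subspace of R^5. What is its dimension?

3

Row reduce to echelon form.
R2 ← R2 − (7/6)·R1: [0, 4/3, -2/3, -2/3, 2]
R3 ← R3 + (1/6)·R1: [0, 8/3, -4/3, -4/3, 4]
R3 ← R3 − (2)·R2: [0, 0, 0, 0, 0]
2 nonzero rows, so rank(M) = 2.
M has 5 columns; by rank–nullity, nullity = 5 − 2 = 3.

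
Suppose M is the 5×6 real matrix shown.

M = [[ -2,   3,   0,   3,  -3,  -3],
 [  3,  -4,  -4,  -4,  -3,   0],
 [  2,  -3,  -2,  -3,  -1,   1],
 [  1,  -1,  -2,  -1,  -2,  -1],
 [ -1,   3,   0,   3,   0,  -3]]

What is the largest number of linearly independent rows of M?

Row reduce to echelon form.
R2 ← R2 + (3/2)·R1: [0, 1/2, -4, 1/2, -15/2, -9/2]
R3 ← R3 + R1: [0, 0, -2, 0, -4, -2]
R4 ← R4 + (1/2)·R1: [0, 1/2, -2, 1/2, -7/2, -5/2]
R5 ← R5 − (1/2)·R1: [0, 3/2, 0, 3/2, 3/2, -3/2]
R4 ← R4 − R2: [0, 0, 2, 0, 4, 2]
R5 ← R5 − (3)·R2: [0, 0, 12, 0, 24, 12]
R4 ← R4 + R3: [0, 0, 0, 0, 0, 0]
R5 ← R5 + (6)·R3: [0, 0, 0, 0, 0, 0]
Echelon form has 3 nonzero rows, so rank(M) = 3.
The rank gives the maximum number of linearly independent rows: 3.

3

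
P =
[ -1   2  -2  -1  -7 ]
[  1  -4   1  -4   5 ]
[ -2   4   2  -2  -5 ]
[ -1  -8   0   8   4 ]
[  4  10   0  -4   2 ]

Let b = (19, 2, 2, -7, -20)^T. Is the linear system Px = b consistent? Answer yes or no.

yes

Row reduce the augmented matrix [P | b].
R2 ← R2 + R1: [0, -2, -1, -5, -2, 21]
R3 ← R3 − (2)·R1: [0, 0, 6, 0, 9, -36]
R4 ← R4 − R1: [0, -10, 2, 9, 11, -26]
R5 ← R5 + (4)·R1: [0, 18, -8, -8, -26, 56]
R4 ← R4 − (5)·R2: [0, 0, 7, 34, 21, -131]
R5 ← R5 + (9)·R2: [0, 0, -17, -53, -44, 245]
R4 ← R4 − (7/6)·R3: [0, 0, 0, 34, 21/2, -89]
R5 ← R5 + (17/6)·R3: [0, 0, 0, -53, -37/2, 143]
R5 ← R5 + (53/34)·R4: [0, 0, 0, 0, -145/68, 145/34]
The echelon form has 5 nonzero rows, and every pivot lies in the first 5 columns, so rank(P) = rank([P|b]) = 5.
The system is consistent.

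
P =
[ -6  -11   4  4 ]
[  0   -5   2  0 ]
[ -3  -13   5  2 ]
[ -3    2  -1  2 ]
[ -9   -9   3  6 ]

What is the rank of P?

2

Row reduce to echelon form.
R3 ← R3 − (1/2)·R1: [0, -15/2, 3, 0]
R4 ← R4 − (1/2)·R1: [0, 15/2, -3, 0]
R5 ← R5 − (3/2)·R1: [0, 15/2, -3, 0]
R3 ← R3 − (3/2)·R2: [0, 0, 0, 0]
R4 ← R4 + (3/2)·R2: [0, 0, 0, 0]
R5 ← R5 + (3/2)·R2: [0, 0, 0, 0]
Echelon form has 2 nonzero rows, so rank(P) = 2.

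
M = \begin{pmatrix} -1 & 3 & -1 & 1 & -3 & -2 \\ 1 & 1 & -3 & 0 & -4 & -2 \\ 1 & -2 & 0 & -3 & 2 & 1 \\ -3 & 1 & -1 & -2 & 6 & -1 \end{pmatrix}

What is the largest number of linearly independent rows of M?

Row reduce to echelon form.
R2 ← R2 + R1: [0, 4, -4, 1, -7, -4]
R3 ← R3 + R1: [0, 1, -1, -2, -1, -1]
R4 ← R4 − (3)·R1: [0, -8, 2, -5, 15, 5]
R3 ← R3 − (1/4)·R2: [0, 0, 0, -9/4, 3/4, 0]
R4 ← R4 + (2)·R2: [0, 0, -6, -3, 1, -3]
Swap R3 ↔ R4
Echelon form has 4 nonzero rows, so rank(M) = 4.
The rank gives the maximum number of linearly independent rows: 4.

4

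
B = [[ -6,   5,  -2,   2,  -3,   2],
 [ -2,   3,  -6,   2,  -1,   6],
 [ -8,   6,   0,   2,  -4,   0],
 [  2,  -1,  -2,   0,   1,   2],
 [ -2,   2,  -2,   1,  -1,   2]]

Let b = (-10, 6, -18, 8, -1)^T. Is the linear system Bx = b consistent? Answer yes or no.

Row reduce the augmented matrix [B | b].
R2 ← R2 − (1/3)·R1: [0, 4/3, -16/3, 4/3, 0, 16/3, 28/3]
R3 ← R3 − (4/3)·R1: [0, -2/3, 8/3, -2/3, 0, -8/3, -14/3]
R4 ← R4 + (1/3)·R1: [0, 2/3, -8/3, 2/3, 0, 8/3, 14/3]
R5 ← R5 − (1/3)·R1: [0, 1/3, -4/3, 1/3, 0, 4/3, 7/3]
R3 ← R3 + (1/2)·R2: [0, 0, 0, 0, 0, 0, 0]
R4 ← R4 − (1/2)·R2: [0, 0, 0, 0, 0, 0, 0]
R5 ← R5 − (1/4)·R2: [0, 0, 0, 0, 0, 0, 0]
The echelon form has 2 nonzero rows, and every pivot lies in the first 6 columns, so rank(B) = rank([B|b]) = 2.
The system is consistent.

yes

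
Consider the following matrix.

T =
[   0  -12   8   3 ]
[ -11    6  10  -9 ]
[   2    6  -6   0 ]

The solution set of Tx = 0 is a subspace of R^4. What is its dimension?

Row reduce to echelon form.
Swap R1 ↔ R2
R3 ← R3 + (2/11)·R1: [0, 78/11, -46/11, -18/11]
R3 ← R3 + (13/22)·R2: [0, 0, 6/11, 3/22]
3 nonzero rows, so rank(T) = 3.
T has 4 columns; by rank–nullity, nullity = 4 − 3 = 1.

1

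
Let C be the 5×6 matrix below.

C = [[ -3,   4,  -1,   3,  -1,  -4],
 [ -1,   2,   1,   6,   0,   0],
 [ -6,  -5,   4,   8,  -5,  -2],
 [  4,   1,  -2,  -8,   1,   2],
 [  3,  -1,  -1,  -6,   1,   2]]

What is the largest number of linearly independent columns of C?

4

Row reduce to echelon form.
R2 ← R2 − (1/3)·R1: [0, 2/3, 4/3, 5, 1/3, 4/3]
R3 ← R3 − (2)·R1: [0, -13, 6, 2, -3, 6]
R4 ← R4 + (4/3)·R1: [0, 19/3, -10/3, -4, -1/3, -10/3]
R5 ← R5 + R1: [0, 3, -2, -3, 0, -2]
R3 ← R3 + (39/2)·R2: [0, 0, 32, 199/2, 7/2, 32]
R4 ← R4 − (19/2)·R2: [0, 0, -16, -103/2, -7/2, -16]
R5 ← R5 − (9/2)·R2: [0, 0, -8, -51/2, -3/2, -8]
R4 ← R4 + (1/2)·R3: [0, 0, 0, -7/4, -7/4, 0]
R5 ← R5 + (1/4)·R3: [0, 0, 0, -5/8, -5/8, 0]
R5 ← R5 − (5/14)·R4: [0, 0, 0, 0, 0, 0]
Echelon form has 4 nonzero rows, so rank(C) = 4.
The rank gives the maximum number of linearly independent columns: 4.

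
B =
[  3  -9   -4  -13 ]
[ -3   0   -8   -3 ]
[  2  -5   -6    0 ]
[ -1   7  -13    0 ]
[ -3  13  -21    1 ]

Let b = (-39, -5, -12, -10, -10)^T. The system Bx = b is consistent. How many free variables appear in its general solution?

0

Row reduce the augmented matrix [B | b].
R2 ← R2 + R1: [0, -9, -12, -16, -44]
R3 ← R3 − (2/3)·R1: [0, 1, -10/3, 26/3, 14]
R4 ← R4 + (1/3)·R1: [0, 4, -43/3, -13/3, -23]
R5 ← R5 + R1: [0, 4, -25, -12, -49]
R3 ← R3 + (1/9)·R2: [0, 0, -14/3, 62/9, 82/9]
R4 ← R4 + (4/9)·R2: [0, 0, -59/3, -103/9, -383/9]
R5 ← R5 + (4/9)·R2: [0, 0, -91/3, -172/9, -617/9]
R4 ← R4 − (59/14)·R3: [0, 0, 0, -850/21, -1700/21]
R5 ← R5 − (13/2)·R3: [0, 0, 0, -575/9, -1150/9]
R5 ← R5 − (161/102)·R4: [0, 0, 0, 0, 0]
The echelon form has 4 nonzero rows, and every pivot lies in the first 4 columns, so rank(B) = rank([B|b]) = 4.
The system is consistent.
Free variables = (unknowns) − (rank) = 4 − 4 = 0.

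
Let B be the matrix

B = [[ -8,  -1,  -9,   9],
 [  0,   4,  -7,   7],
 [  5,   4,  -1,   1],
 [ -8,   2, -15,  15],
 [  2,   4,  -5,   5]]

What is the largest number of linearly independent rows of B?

3

Row reduce to echelon form.
R3 ← R3 + (5/8)·R1: [0, 27/8, -53/8, 53/8]
R4 ← R4 − R1: [0, 3, -6, 6]
R5 ← R5 + (1/4)·R1: [0, 15/4, -29/4, 29/4]
R3 ← R3 − (27/32)·R2: [0, 0, -23/32, 23/32]
R4 ← R4 − (3/4)·R2: [0, 0, -3/4, 3/4]
R5 ← R5 − (15/16)·R2: [0, 0, -11/16, 11/16]
R4 ← R4 − (24/23)·R3: [0, 0, 0, 0]
R5 ← R5 − (22/23)·R3: [0, 0, 0, 0]
Echelon form has 3 nonzero rows, so rank(B) = 3.
The rank gives the maximum number of linearly independent rows: 3.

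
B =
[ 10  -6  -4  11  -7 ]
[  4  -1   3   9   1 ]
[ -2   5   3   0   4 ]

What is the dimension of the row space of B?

3

Row reduce to echelon form.
R2 ← R2 − (2/5)·R1: [0, 7/5, 23/5, 23/5, 19/5]
R3 ← R3 + (1/5)·R1: [0, 19/5, 11/5, 11/5, 13/5]
R3 ← R3 − (19/7)·R2: [0, 0, -72/7, -72/7, -54/7]
Echelon form has 3 nonzero rows, so rank(B) = 3.
The row space has dimension equal to the rank: 3.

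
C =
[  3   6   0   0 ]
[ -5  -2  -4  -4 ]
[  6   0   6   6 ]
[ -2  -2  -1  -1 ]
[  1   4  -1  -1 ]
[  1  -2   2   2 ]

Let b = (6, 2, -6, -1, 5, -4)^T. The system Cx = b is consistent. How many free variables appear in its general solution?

2

Row reduce the augmented matrix [C | b].
R2 ← R2 + (5/3)·R1: [0, 8, -4, -4, 12]
R3 ← R3 − (2)·R1: [0, -12, 6, 6, -18]
R4 ← R4 + (2/3)·R1: [0, 2, -1, -1, 3]
R5 ← R5 − (1/3)·R1: [0, 2, -1, -1, 3]
R6 ← R6 − (1/3)·R1: [0, -4, 2, 2, -6]
R3 ← R3 + (3/2)·R2: [0, 0, 0, 0, 0]
R4 ← R4 − (1/4)·R2: [0, 0, 0, 0, 0]
R5 ← R5 − (1/4)·R2: [0, 0, 0, 0, 0]
R6 ← R6 + (1/2)·R2: [0, 0, 0, 0, 0]
The echelon form has 2 nonzero rows, and every pivot lies in the first 4 columns, so rank(C) = rank([C|b]) = 2.
The system is consistent.
Free variables = (unknowns) − (rank) = 4 − 2 = 2.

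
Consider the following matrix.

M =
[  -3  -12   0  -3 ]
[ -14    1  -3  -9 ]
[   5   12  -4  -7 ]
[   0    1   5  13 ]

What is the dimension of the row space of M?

3

Row reduce to echelon form.
R2 ← R2 − (14/3)·R1: [0, 57, -3, 5]
R3 ← R3 + (5/3)·R1: [0, -8, -4, -12]
R3 ← R3 + (8/57)·R2: [0, 0, -84/19, -644/57]
R4 ← R4 − (1/57)·R2: [0, 0, 96/19, 736/57]
R4 ← R4 + (8/7)·R3: [0, 0, 0, 0]
Echelon form has 3 nonzero rows, so rank(M) = 3.
The row space has dimension equal to the rank: 3.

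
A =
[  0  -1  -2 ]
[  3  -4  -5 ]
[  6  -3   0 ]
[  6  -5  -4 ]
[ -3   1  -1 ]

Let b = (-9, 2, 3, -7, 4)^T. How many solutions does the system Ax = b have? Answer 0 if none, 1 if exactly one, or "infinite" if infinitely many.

Row reduce the augmented matrix [A | b].
Swap R1 ↔ R2
R3 ← R3 − (2)·R1: [0, 5, 10, -1]
R4 ← R4 − (2)·R1: [0, 3, 6, -11]
R5 ← R5 + R1: [0, -3, -6, 6]
R3 ← R3 + (5)·R2: [0, 0, 0, -46]
R4 ← R4 + (3)·R2: [0, 0, 0, -38]
R5 ← R5 − (3)·R2: [0, 0, 0, 33]
R4 ← R4 − (19/23)·R3: [0, 0, 0, 0]
R5 ← R5 + (33/46)·R3: [0, 0, 0, 0]
The echelon form has 3 nonzero rows; the last pivot sits in the augmented column, so rank(A) = 2 but rank([A|b]) = 3.
Since the ranks differ, the system is inconsistent.
It has no solutions.

0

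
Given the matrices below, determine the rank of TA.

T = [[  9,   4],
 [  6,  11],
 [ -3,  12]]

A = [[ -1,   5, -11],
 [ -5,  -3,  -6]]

First compute TA:
[[-29,  33, -123],
 [-61,  -3, -132],
 [-57, -51, -39]]
Now row reduce the product.
R2 ← R2 − (61/29)·R1: [0, -2100/29, 3675/29]
R3 ← R3 − (57/29)·R1: [0, -3360/29, 5880/29]
R3 ← R3 − (8/5)·R2: [0, 0, 0]
2 nonzero rows, so rank(TA) = 2.

2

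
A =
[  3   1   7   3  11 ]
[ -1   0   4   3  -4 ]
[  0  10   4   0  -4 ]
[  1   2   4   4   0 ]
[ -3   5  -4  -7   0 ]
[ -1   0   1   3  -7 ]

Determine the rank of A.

Row reduce to echelon form.
R2 ← R2 + (1/3)·R1: [0, 1/3, 19/3, 4, -1/3]
R4 ← R4 − (1/3)·R1: [0, 5/3, 5/3, 3, -11/3]
R5 ← R5 + R1: [0, 6, 3, -4, 11]
R6 ← R6 + (1/3)·R1: [0, 1/3, 10/3, 4, -10/3]
R3 ← R3 − (30)·R2: [0, 0, -186, -120, 6]
R4 ← R4 − (5)·R2: [0, 0, -30, -17, -2]
R5 ← R5 − (18)·R2: [0, 0, -111, -76, 17]
R6 ← R6 − R2: [0, 0, -3, 0, -3]
R4 ← R4 − (5/31)·R3: [0, 0, 0, 73/31, -92/31]
R5 ← R5 − (37/62)·R3: [0, 0, 0, -136/31, 416/31]
R6 ← R6 − (1/62)·R3: [0, 0, 0, 60/31, -96/31]
R5 ← R5 + (136/73)·R4: [0, 0, 0, 0, 576/73]
R6 ← R6 − (60/73)·R4: [0, 0, 0, 0, -48/73]
R6 ← R6 + (1/12)·R5: [0, 0, 0, 0, 0]
Echelon form has 5 nonzero rows, so rank(A) = 5.

5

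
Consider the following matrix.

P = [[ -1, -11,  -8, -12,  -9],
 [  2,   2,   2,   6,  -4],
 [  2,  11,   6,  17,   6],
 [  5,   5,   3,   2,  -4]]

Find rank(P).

4

Row reduce to echelon form.
R2 ← R2 + (2)·R1: [0, -20, -14, -18, -22]
R3 ← R3 + (2)·R1: [0, -11, -10, -7, -12]
R4 ← R4 + (5)·R1: [0, -50, -37, -58, -49]
R3 ← R3 − (11/20)·R2: [0, 0, -23/10, 29/10, 1/10]
R4 ← R4 − (5/2)·R2: [0, 0, -2, -13, 6]
R4 ← R4 − (20/23)·R3: [0, 0, 0, -357/23, 136/23]
Echelon form has 4 nonzero rows, so rank(P) = 4.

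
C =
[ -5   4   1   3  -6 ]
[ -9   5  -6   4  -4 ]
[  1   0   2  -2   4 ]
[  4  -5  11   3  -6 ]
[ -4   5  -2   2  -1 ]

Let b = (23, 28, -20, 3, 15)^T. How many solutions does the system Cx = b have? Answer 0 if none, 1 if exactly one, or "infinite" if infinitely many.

1

Row reduce the augmented matrix [C | b].
R2 ← R2 − (9/5)·R1: [0, -11/5, -39/5, -7/5, 34/5, -67/5]
R3 ← R3 + (1/5)·R1: [0, 4/5, 11/5, -7/5, 14/5, -77/5]
R4 ← R4 + (4/5)·R1: [0, -9/5, 59/5, 27/5, -54/5, 107/5]
R5 ← R5 − (4/5)·R1: [0, 9/5, -14/5, -2/5, 19/5, -17/5]
R3 ← R3 + (4/11)·R2: [0, 0, -7/11, -21/11, 58/11, -223/11]
R4 ← R4 − (9/11)·R2: [0, 0, 200/11, 72/11, -180/11, 356/11]
R5 ← R5 + (9/11)·R2: [0, 0, -101/11, -17/11, 103/11, -158/11]
R4 ← R4 + (200/7)·R3: [0, 0, 0, -48, 940/7, -3828/7]
R5 ← R5 − (101/7)·R3: [0, 0, 0, 26, -467/7, 1947/7]
R5 ← R5 + (13/24)·R4: [0, 0, 0, 0, 253/42, -253/14]
The echelon form has 5 nonzero rows, and every pivot lies in the first 5 columns, so rank(C) = rank([C|b]) = 5.
The system is consistent.
rank = 5 = number of unknowns, so the solution is unique.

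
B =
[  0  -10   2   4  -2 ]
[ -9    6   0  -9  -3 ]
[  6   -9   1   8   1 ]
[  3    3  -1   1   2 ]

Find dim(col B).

2

Row reduce to echelon form.
Swap R1 ↔ R2
R3 ← R3 + (2/3)·R1: [0, -5, 1, 2, -1]
R4 ← R4 + (1/3)·R1: [0, 5, -1, -2, 1]
R3 ← R3 − (1/2)·R2: [0, 0, 0, 0, 0]
R4 ← R4 + (1/2)·R2: [0, 0, 0, 0, 0]
Echelon form has 2 nonzero rows, so rank(B) = 2.
The column space has dimension equal to the rank: 2.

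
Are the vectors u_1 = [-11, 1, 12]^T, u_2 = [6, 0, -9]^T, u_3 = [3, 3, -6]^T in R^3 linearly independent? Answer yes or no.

Form the matrix with these vectors as rows and row reduce.
R2 ← R2 + (6/11)·R1: [0, 6/11, -27/11]
R3 ← R3 + (3/11)·R1: [0, 36/11, -30/11]
R3 ← R3 − (6)·R2: [0, 0, 12]
3 nonzero rows, so the 3 vectors span a space of dimension 3.
Since 3 = 3, the vectors are linearly independent.

yes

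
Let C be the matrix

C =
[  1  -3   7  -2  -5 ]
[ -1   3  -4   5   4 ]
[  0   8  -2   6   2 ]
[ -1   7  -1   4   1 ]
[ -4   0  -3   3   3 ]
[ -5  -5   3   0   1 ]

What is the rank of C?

Row reduce to echelon form.
R2 ← R2 + R1: [0, 0, 3, 3, -1]
R4 ← R4 + R1: [0, 4, 6, 2, -4]
R5 ← R5 + (4)·R1: [0, -12, 25, -5, -17]
R6 ← R6 + (5)·R1: [0, -20, 38, -10, -24]
Swap R2 ↔ R3
R4 ← R4 − (1/2)·R2: [0, 0, 7, -1, -5]
R5 ← R5 + (3/2)·R2: [0, 0, 22, 4, -14]
R6 ← R6 + (5/2)·R2: [0, 0, 33, 5, -19]
R4 ← R4 − (7/3)·R3: [0, 0, 0, -8, -8/3]
R5 ← R5 − (22/3)·R3: [0, 0, 0, -18, -20/3]
R6 ← R6 − (11)·R3: [0, 0, 0, -28, -8]
R5 ← R5 − (9/4)·R4: [0, 0, 0, 0, -2/3]
R6 ← R6 − (7/2)·R4: [0, 0, 0, 0, 4/3]
R6 ← R6 + (2)·R5: [0, 0, 0, 0, 0]
Echelon form has 5 nonzero rows, so rank(C) = 5.

5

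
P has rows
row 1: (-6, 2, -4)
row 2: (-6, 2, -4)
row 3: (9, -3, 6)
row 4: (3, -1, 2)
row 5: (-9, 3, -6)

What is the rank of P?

1

Row reduce to echelon form.
R2 ← R2 − R1: [0, 0, 0]
R3 ← R3 + (3/2)·R1: [0, 0, 0]
R4 ← R4 + (1/2)·R1: [0, 0, 0]
R5 ← R5 − (3/2)·R1: [0, 0, 0]
Echelon form has 1 nonzero row, so rank(P) = 1.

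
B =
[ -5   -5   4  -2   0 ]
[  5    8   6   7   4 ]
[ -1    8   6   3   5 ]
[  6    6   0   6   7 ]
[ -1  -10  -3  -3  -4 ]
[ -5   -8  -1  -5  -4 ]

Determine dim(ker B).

1

Row reduce to echelon form.
R2 ← R2 + R1: [0, 3, 10, 5, 4]
R3 ← R3 − (1/5)·R1: [0, 9, 26/5, 17/5, 5]
R4 ← R4 + (6/5)·R1: [0, 0, 24/5, 18/5, 7]
R5 ← R5 − (1/5)·R1: [0, -9, -19/5, -13/5, -4]
R6 ← R6 − R1: [0, -3, -5, -3, -4]
R3 ← R3 − (3)·R2: [0, 0, -124/5, -58/5, -7]
R5 ← R5 + (3)·R2: [0, 0, 131/5, 62/5, 8]
R6 ← R6 + R2: [0, 0, 5, 2, 0]
R4 ← R4 + (6/31)·R3: [0, 0, 0, 42/31, 175/31]
R5 ← R5 + (131/124)·R3: [0, 0, 0, 9/62, 75/124]
R6 ← R6 + (25/124)·R3: [0, 0, 0, -21/62, -175/124]
R5 ← R5 − (3/28)·R4: [0, 0, 0, 0, 0]
R6 ← R6 + (1/4)·R4: [0, 0, 0, 0, 0]
4 nonzero rows, so rank(B) = 4.
B has 5 columns; by rank–nullity, nullity = 5 − 4 = 1.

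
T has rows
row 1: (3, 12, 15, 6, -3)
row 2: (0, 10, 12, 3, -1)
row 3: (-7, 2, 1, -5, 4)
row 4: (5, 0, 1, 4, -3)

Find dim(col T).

2

Row reduce to echelon form.
R3 ← R3 + (7/3)·R1: [0, 30, 36, 9, -3]
R4 ← R4 − (5/3)·R1: [0, -20, -24, -6, 2]
R3 ← R3 − (3)·R2: [0, 0, 0, 0, 0]
R4 ← R4 + (2)·R2: [0, 0, 0, 0, 0]
Echelon form has 2 nonzero rows, so rank(T) = 2.
The column space has dimension equal to the rank: 2.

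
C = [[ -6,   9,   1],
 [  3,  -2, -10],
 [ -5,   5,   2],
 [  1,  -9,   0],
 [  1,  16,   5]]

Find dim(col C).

3

Row reduce to echelon form.
R2 ← R2 + (1/2)·R1: [0, 5/2, -19/2]
R3 ← R3 − (5/6)·R1: [0, -5/2, 7/6]
R4 ← R4 + (1/6)·R1: [0, -15/2, 1/6]
R5 ← R5 + (1/6)·R1: [0, 35/2, 31/6]
R3 ← R3 + R2: [0, 0, -25/3]
R4 ← R4 + (3)·R2: [0, 0, -85/3]
R5 ← R5 − (7)·R2: [0, 0, 215/3]
R4 ← R4 − (17/5)·R3: [0, 0, 0]
R5 ← R5 + (43/5)·R3: [0, 0, 0]
Echelon form has 3 nonzero rows, so rank(C) = 3.
The column space has dimension equal to the rank: 3.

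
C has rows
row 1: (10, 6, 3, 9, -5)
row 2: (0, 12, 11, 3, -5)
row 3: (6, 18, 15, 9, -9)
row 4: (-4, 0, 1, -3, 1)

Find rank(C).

2

Row reduce to echelon form.
R3 ← R3 − (3/5)·R1: [0, 72/5, 66/5, 18/5, -6]
R4 ← R4 + (2/5)·R1: [0, 12/5, 11/5, 3/5, -1]
R3 ← R3 − (6/5)·R2: [0, 0, 0, 0, 0]
R4 ← R4 − (1/5)·R2: [0, 0, 0, 0, 0]
Echelon form has 2 nonzero rows, so rank(C) = 2.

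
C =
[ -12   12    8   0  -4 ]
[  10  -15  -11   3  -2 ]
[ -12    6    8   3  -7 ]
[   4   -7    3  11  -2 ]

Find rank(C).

Row reduce to echelon form.
R2 ← R2 + (5/6)·R1: [0, -5, -13/3, 3, -16/3]
R3 ← R3 − R1: [0, -6, 0, 3, -3]
R4 ← R4 + (1/3)·R1: [0, -3, 17/3, 11, -10/3]
R3 ← R3 − (6/5)·R2: [0, 0, 26/5, -3/5, 17/5]
R4 ← R4 − (3/5)·R2: [0, 0, 124/15, 46/5, -2/15]
R4 ← R4 − (62/39)·R3: [0, 0, 0, 132/13, -72/13]
Echelon form has 4 nonzero rows, so rank(C) = 4.

4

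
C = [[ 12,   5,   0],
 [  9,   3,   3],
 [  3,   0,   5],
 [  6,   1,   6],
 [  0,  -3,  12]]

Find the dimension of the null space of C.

1

Row reduce to echelon form.
R2 ← R2 − (3/4)·R1: [0, -3/4, 3]
R3 ← R3 − (1/4)·R1: [0, -5/4, 5]
R4 ← R4 − (1/2)·R1: [0, -3/2, 6]
R3 ← R3 − (5/3)·R2: [0, 0, 0]
R4 ← R4 − (2)·R2: [0, 0, 0]
R5 ← R5 − (4)·R2: [0, 0, 0]
2 nonzero rows, so rank(C) = 2.
C has 3 columns; by rank–nullity, nullity = 3 − 2 = 1.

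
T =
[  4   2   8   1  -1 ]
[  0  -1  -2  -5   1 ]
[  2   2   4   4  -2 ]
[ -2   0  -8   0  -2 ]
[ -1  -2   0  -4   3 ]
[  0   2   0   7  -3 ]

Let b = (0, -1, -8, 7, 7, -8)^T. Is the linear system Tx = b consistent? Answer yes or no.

Row reduce the augmented matrix [T | b].
R3 ← R3 − (1/2)·R1: [0, 1, 0, 7/2, -3/2, -8]
R4 ← R4 + (1/2)·R1: [0, 1, -4, 1/2, -5/2, 7]
R5 ← R5 + (1/4)·R1: [0, -3/2, 2, -15/4, 11/4, 7]
R3 ← R3 + R2: [0, 0, -2, -3/2, -1/2, -9]
R4 ← R4 + R2: [0, 0, -6, -9/2, -3/2, 6]
R5 ← R5 − (3/2)·R2: [0, 0, 5, 15/4, 5/4, 17/2]
R6 ← R6 + (2)·R2: [0, 0, -4, -3, -1, -10]
R4 ← R4 − (3)·R3: [0, 0, 0, 0, 0, 33]
R5 ← R5 + (5/2)·R3: [0, 0, 0, 0, 0, -14]
R6 ← R6 − (2)·R3: [0, 0, 0, 0, 0, 8]
R5 ← R5 + (14/33)·R4: [0, 0, 0, 0, 0, 0]
R6 ← R6 − (8/33)·R4: [0, 0, 0, 0, 0, 0]
The echelon form has 4 nonzero rows; the last pivot sits in the augmented column, so rank(T) = 3 but rank([T|b]) = 4.
Since the ranks differ, the system is inconsistent.

no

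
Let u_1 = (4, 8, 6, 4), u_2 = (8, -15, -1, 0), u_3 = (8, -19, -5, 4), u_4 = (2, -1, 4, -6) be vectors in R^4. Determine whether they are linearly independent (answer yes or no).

Form the matrix with these vectors as rows and row reduce.
R2 ← R2 − (2)·R1: [0, -31, -13, -8]
R3 ← R3 − (2)·R1: [0, -35, -17, -4]
R4 ← R4 − (1/2)·R1: [0, -5, 1, -8]
R3 ← R3 − (35/31)·R2: [0, 0, -72/31, 156/31]
R4 ← R4 − (5/31)·R2: [0, 0, 96/31, -208/31]
R4 ← R4 + (4/3)·R3: [0, 0, 0, 0]
3 nonzero rows, so the 4 vectors span a space of dimension 3.
Since 3 < 4, the vectors are linearly dependent.

no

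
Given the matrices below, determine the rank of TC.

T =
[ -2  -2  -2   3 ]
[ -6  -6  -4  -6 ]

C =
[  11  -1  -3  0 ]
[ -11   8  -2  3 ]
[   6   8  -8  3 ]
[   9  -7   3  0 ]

First compute TC:
[[ 15, -51,  35, -12],
 [-78, -32,  44, -30]]
Now row reduce the product.
R2 ← R2 + (26/5)·R1: [0, -1486/5, 226, -462/5]
2 nonzero rows, so rank(TC) = 2.

2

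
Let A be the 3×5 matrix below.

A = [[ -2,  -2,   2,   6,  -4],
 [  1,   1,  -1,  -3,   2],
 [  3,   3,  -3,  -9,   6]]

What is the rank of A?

Row reduce to echelon form.
R2 ← R2 + (1/2)·R1: [0, 0, 0, 0, 0]
R3 ← R3 + (3/2)·R1: [0, 0, 0, 0, 0]
Echelon form has 1 nonzero row, so rank(A) = 1.

1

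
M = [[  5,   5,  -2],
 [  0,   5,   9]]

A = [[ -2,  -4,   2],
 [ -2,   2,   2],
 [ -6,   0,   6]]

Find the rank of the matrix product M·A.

First compute MA:
[[ -8, -10,   8],
 [-64,  10,  64]]
Now row reduce the product.
R2 ← R2 − (8)·R1: [0, 90, 0]
2 nonzero rows, so rank(MA) = 2.

2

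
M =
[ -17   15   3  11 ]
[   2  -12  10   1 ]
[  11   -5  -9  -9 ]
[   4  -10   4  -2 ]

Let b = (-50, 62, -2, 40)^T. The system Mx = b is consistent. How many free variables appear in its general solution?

Row reduce the augmented matrix [M | b].
R2 ← R2 + (2/17)·R1: [0, -174/17, 176/17, 39/17, 954/17]
R3 ← R3 + (11/17)·R1: [0, 80/17, -120/17, -32/17, -584/17]
R4 ← R4 + (4/17)·R1: [0, -110/17, 80/17, 10/17, 480/17]
R3 ← R3 + (40/87)·R2: [0, 0, -200/87, -24/29, -248/29]
R4 ← R4 − (55/87)·R2: [0, 0, -160/87, -25/29, -210/29]
R4 ← R4 − (4/5)·R3: [0, 0, 0, -1/5, -2/5]
The echelon form has 4 nonzero rows, and every pivot lies in the first 4 columns, so rank(M) = rank([M|b]) = 4.
The system is consistent.
Free variables = (unknowns) − (rank) = 4 − 4 = 0.

0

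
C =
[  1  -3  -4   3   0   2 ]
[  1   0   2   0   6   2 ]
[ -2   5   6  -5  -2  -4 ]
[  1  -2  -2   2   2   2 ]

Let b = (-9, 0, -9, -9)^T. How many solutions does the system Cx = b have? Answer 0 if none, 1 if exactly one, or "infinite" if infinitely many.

Row reduce the augmented matrix [C | b].
R2 ← R2 − R1: [0, 3, 6, -3, 6, 0, 9]
R3 ← R3 + (2)·R1: [0, -1, -2, 1, -2, 0, -27]
R4 ← R4 − R1: [0, 1, 2, -1, 2, 0, 0]
R3 ← R3 + (1/3)·R2: [0, 0, 0, 0, 0, 0, -24]
R4 ← R4 − (1/3)·R2: [0, 0, 0, 0, 0, 0, -3]
R4 ← R4 − (1/8)·R3: [0, 0, 0, 0, 0, 0, 0]
The echelon form has 3 nonzero rows; the last pivot sits in the augmented column, so rank(C) = 2 but rank([C|b]) = 3.
Since the ranks differ, the system is inconsistent.
It has no solutions.

0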